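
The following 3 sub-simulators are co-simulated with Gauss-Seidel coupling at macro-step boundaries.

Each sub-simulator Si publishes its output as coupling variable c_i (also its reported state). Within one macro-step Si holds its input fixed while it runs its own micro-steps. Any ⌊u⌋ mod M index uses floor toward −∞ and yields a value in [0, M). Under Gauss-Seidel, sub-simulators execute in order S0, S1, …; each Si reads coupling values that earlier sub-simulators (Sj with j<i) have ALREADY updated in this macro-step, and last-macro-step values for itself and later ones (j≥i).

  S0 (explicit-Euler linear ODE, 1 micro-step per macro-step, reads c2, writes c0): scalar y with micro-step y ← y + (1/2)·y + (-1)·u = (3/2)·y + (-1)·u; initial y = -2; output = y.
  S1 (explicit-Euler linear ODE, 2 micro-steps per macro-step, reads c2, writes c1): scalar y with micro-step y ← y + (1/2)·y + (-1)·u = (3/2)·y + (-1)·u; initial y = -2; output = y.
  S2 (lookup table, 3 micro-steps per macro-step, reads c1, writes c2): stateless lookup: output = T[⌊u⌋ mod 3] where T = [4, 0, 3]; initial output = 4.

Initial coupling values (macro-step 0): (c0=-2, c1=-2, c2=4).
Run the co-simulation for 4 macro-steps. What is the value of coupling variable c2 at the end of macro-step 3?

macro 1: S0 reads c2=4 → after 1×micro: -7; S1 reads c2=4 → after 2×micro: -29/2; S2 reads c1=-29/2 → after 3×micro: 4 ⇒ (c0=-7, c1=-29/2, c2=4)
macro 2: S0 reads c2=4 → after 1×micro: -29/2; S1 reads c2=4 → after 2×micro: -341/8; S2 reads c1=-341/8 → after 3×micro: 3 ⇒ (c0=-29/2, c1=-341/8, c2=3)
macro 3: S0 reads c2=3 → after 1×micro: -99/4; S1 reads c2=3 → after 2×micro: -3309/32; S2 reads c1=-3309/32 → after 3×micro: 0 ⇒ (c0=-99/4, c1=-3309/32, c2=0)
macro 4: S0 reads c2=0 → after 1×micro: -297/8; S1 reads c2=0 → after 2×micro: -29781/128; S2 reads c1=-29781/128 → after 3×micro: 0 ⇒ (c0=-297/8, c1=-29781/128, c2=0)

c2 at macro-step 3 = 0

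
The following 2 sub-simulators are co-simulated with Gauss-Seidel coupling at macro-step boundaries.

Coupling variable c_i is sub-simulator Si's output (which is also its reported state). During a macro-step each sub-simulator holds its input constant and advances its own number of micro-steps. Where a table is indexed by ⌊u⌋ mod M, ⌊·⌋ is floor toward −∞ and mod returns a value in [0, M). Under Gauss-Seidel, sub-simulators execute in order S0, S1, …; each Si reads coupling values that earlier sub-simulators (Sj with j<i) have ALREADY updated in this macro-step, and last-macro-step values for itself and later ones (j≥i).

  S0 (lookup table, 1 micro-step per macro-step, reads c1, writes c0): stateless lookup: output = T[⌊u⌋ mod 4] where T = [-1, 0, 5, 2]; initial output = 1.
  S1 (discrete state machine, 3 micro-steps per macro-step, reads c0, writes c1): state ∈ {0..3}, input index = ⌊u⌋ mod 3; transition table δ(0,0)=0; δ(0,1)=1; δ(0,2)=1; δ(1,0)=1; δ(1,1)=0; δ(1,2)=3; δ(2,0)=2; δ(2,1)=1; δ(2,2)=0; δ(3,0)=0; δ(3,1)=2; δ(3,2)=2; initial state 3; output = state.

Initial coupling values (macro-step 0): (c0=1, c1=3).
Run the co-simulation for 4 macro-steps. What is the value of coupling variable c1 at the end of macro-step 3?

c1 at macro-step 3 = 1

macro 1: S0 reads c1=3 → after 1×micro: 2; S1 reads c0=2 → after 3×micro: 1 ⇒ (c0=2, c1=1)
macro 2: S0 reads c1=1 → after 1×micro: 0; S1 reads c0=0 → after 3×micro: 1 ⇒ (c0=0, c1=1)
macro 3: S0 reads c1=1 → after 1×micro: 0; S1 reads c0=0 → after 3×micro: 1 ⇒ (c0=0, c1=1)
macro 4: S0 reads c1=1 → after 1×micro: 0; S1 reads c0=0 → after 3×micro: 1 ⇒ (c0=0, c1=1)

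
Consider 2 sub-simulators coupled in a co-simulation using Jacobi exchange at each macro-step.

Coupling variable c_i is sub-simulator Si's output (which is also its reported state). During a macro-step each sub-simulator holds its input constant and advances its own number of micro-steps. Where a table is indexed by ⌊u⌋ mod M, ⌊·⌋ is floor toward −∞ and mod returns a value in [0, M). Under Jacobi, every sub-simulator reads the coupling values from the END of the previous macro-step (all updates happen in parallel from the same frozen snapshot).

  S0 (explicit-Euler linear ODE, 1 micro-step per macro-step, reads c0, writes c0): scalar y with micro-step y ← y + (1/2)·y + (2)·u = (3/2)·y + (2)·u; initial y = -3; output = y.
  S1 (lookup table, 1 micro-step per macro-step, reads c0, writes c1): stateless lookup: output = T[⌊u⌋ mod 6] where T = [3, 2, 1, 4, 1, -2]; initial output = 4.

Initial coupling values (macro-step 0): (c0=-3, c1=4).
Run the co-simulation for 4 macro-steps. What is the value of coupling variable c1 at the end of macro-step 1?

macro 1: S0 reads c0=-3 → after 1×micro: -21/2; S1 reads c0=-3 → after 1×micro: 4 ⇒ (c0=-21/2, c1=4)
macro 2: S0 reads c0=-21/2 → after 1×micro: -147/4; S1 reads c0=-21/2 → after 1×micro: 2 ⇒ (c0=-147/4, c1=2)
macro 3: S0 reads c0=-147/4 → after 1×micro: -1029/8; S1 reads c0=-147/4 → after 1×micro: -2 ⇒ (c0=-1029/8, c1=-2)
macro 4: S0 reads c0=-1029/8 → after 1×micro: -7203/16; S1 reads c0=-1029/8 → after 1×micro: 4 ⇒ (c0=-7203/16, c1=4)

c1 at macro-step 1 = 4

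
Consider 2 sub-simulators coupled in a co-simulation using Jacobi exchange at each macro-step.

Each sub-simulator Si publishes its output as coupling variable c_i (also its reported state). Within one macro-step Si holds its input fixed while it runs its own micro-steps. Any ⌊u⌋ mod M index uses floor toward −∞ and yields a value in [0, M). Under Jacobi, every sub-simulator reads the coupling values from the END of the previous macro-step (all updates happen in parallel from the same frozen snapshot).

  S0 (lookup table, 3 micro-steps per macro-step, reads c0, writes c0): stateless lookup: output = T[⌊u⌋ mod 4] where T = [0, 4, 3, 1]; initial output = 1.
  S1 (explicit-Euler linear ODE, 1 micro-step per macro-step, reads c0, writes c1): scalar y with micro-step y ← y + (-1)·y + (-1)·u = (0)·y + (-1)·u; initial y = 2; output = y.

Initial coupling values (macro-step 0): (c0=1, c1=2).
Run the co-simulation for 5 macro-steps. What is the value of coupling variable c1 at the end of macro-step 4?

c1 at macro-step 4 = 0

macro 1: S0 reads c0=1 → after 3×micro: 4; S1 reads c0=1 → after 1×micro: -1 ⇒ (c0=4, c1=-1)
macro 2: S0 reads c0=4 → after 3×micro: 0; S1 reads c0=4 → after 1×micro: -4 ⇒ (c0=0, c1=-4)
macro 3: S0 reads c0=0 → after 3×micro: 0; S1 reads c0=0 → after 1×micro: 0 ⇒ (c0=0, c1=0)
macro 4: S0 reads c0=0 → after 3×micro: 0; S1 reads c0=0 → after 1×micro: 0 ⇒ (c0=0, c1=0)
macro 5: S0 reads c0=0 → after 3×micro: 0; S1 reads c0=0 → after 1×micro: 0 ⇒ (c0=0, c1=0)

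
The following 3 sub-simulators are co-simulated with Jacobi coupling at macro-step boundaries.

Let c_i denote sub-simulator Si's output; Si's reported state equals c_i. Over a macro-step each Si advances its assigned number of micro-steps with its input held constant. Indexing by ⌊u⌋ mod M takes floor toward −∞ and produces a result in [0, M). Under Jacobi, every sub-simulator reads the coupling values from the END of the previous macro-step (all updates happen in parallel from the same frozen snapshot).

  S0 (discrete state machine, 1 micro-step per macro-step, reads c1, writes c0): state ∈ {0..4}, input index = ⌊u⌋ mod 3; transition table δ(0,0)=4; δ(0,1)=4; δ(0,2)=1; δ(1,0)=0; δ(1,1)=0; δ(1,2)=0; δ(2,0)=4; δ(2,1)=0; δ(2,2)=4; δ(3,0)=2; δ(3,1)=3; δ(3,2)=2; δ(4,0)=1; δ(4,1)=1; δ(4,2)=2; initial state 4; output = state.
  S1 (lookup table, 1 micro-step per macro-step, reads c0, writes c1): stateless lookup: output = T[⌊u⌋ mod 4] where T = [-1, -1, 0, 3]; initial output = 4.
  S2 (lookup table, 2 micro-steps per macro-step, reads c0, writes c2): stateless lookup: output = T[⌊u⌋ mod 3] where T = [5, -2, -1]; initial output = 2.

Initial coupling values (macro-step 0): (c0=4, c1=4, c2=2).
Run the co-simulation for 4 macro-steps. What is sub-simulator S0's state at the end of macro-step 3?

S0 state at macro-step 3 = 1

macro 1: S0 reads c1=4 → after 1×micro: 1; S1 reads c0=4 → after 1×micro: -1; S2 reads c0=4 → after 2×micro: -2 ⇒ (c0=1, c1=-1, c2=-2)
macro 2: S0 reads c1=-1 → after 1×micro: 0; S1 reads c0=1 → after 1×micro: -1; S2 reads c0=1 → after 2×micro: -2 ⇒ (c0=0, c1=-1, c2=-2)
macro 3: S0 reads c1=-1 → after 1×micro: 1; S1 reads c0=0 → after 1×micro: -1; S2 reads c0=0 → after 2×micro: 5 ⇒ (c0=1, c1=-1, c2=5)
macro 4: S0 reads c1=-1 → after 1×micro: 0; S1 reads c0=1 → after 1×micro: -1; S2 reads c0=1 → after 2×micro: -2 ⇒ (c0=0, c1=-1, c2=-2)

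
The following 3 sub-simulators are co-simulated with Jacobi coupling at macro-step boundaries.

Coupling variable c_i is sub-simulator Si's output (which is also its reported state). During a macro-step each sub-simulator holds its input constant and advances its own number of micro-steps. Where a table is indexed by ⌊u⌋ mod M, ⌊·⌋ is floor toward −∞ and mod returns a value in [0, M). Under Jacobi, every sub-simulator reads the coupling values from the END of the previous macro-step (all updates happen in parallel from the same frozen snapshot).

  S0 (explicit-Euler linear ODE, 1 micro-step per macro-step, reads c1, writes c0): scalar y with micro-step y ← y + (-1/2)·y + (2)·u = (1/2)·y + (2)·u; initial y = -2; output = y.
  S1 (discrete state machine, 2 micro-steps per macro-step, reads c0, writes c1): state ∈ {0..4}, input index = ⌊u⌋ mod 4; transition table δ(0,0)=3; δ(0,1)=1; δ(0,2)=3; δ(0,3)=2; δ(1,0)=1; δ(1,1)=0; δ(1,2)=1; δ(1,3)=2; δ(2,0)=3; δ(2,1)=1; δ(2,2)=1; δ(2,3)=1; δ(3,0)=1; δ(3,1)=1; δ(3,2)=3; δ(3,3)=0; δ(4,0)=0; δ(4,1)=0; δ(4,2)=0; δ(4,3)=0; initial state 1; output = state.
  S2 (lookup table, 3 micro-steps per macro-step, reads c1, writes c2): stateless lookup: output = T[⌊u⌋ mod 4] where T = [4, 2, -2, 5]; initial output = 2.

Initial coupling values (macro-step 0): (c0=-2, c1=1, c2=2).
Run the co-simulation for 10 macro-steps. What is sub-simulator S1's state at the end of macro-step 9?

macro 1: S0 reads c1=1 → after 1×micro: 1; S1 reads c0=-2 → after 2×micro: 1; S2 reads c1=1 → after 3×micro: 2 ⇒ (c0=1, c1=1, c2=2)
macro 2: S0 reads c1=1 → after 1×micro: 5/2; S1 reads c0=1 → after 2×micro: 1; S2 reads c1=1 → after 3×micro: 2 ⇒ (c0=5/2, c1=1, c2=2)
macro 3: S0 reads c1=1 → after 1×micro: 13/4; S1 reads c0=5/2 → after 2×micro: 1; S2 reads c1=1 → after 3×micro: 2 ⇒ (c0=13/4, c1=1, c2=2)
macro 4: S0 reads c1=1 → after 1×micro: 29/8; S1 reads c0=13/4 → after 2×micro: 1; S2 reads c1=1 → after 3×micro: 2 ⇒ (c0=29/8, c1=1, c2=2)
macro 5: S0 reads c1=1 → after 1×micro: 61/16; S1 reads c0=29/8 → after 2×micro: 1; S2 reads c1=1 → after 3×micro: 2 ⇒ (c0=61/16, c1=1, c2=2)
macro 6: S0 reads c1=1 → after 1×micro: 125/32; S1 reads c0=61/16 → after 2×micro: 1; S2 reads c1=1 → after 3×micro: 2 ⇒ (c0=125/32, c1=1, c2=2)
macro 7: S0 reads c1=1 → after 1×micro: 253/64; S1 reads c0=125/32 → after 2×micro: 1; S2 reads c1=1 → after 3×micro: 2 ⇒ (c0=253/64, c1=1, c2=2)
macro 8: S0 reads c1=1 → after 1×micro: 509/128; S1 reads c0=253/64 → after 2×micro: 1; S2 reads c1=1 → after 3×micro: 2 ⇒ (c0=509/128, c1=1, c2=2)
macro 9: S0 reads c1=1 → after 1×micro: 1021/256; S1 reads c0=509/128 → after 2×micro: 1; S2 reads c1=1 → after 3×micro: 2 ⇒ (c0=1021/256, c1=1, c2=2)
macro 10: S0 reads c1=1 → after 1×micro: 2045/512; S1 reads c0=1021/256 → after 2×micro: 1; S2 reads c1=1 → after 3×micro: 2 ⇒ (c0=2045/512, c1=1, c2=2)

S1 state at macro-step 9 = 1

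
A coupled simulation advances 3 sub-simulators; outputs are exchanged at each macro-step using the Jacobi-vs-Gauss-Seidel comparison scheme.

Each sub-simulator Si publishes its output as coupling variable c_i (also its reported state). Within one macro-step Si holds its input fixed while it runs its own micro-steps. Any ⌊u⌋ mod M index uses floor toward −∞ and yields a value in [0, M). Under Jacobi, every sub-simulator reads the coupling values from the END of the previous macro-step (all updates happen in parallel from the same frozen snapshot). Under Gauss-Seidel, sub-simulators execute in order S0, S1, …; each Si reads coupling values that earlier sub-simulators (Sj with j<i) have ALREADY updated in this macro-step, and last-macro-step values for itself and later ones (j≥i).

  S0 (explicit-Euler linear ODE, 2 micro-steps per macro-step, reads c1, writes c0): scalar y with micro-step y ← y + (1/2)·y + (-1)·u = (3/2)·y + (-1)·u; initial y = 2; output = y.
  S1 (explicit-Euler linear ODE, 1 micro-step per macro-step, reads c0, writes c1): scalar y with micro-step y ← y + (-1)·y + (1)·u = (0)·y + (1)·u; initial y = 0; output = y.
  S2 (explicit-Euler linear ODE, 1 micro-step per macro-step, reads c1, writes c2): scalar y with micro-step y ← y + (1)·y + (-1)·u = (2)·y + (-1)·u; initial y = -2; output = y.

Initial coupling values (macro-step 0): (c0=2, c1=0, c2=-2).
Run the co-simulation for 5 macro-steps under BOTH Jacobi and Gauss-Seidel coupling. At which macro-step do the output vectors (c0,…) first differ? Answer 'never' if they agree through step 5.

[Jacobi] macro 1: S0 reads c1=0 → after 2×micro: 9/2; S1 reads c0=2 → after 1×micro: 2; S2 reads c1=0 → after 1×micro: -4 ⇒ (c0=9/2, c1=2, c2=-4)
[Jacobi] macro 2: S0 reads c1=2 → after 2×micro: 41/8; S1 reads c0=9/2 → after 1×micro: 9/2; S2 reads c1=2 → after 1×micro: -10 ⇒ (c0=41/8, c1=9/2, c2=-10)
[Jacobi] macro 3: S0 reads c1=9/2 → after 2×micro: 9/32; S1 reads c0=41/8 → after 1×micro: 41/8; S2 reads c1=9/2 → after 1×micro: -49/2 ⇒ (c0=9/32, c1=41/8, c2=-49/2)
[Jacobi] macro 4: S0 reads c1=41/8 → after 2×micro: -1559/128; S1 reads c0=9/32 → after 1×micro: 9/32; S2 reads c1=41/8 → after 1×micro: -433/8 ⇒ (c0=-1559/128, c1=9/32, c2=-433/8)
[Jacobi] macro 5: S0 reads c1=9/32 → after 2×micro: -14391/512; S1 reads c0=-1559/128 → after 1×micro: -1559/128; S2 reads c1=9/32 → after 1×micro: -3473/32 ⇒ (c0=-14391/512, c1=-1559/128, c2=-3473/32)
[Gauss-Seidel] macro 1: S0 reads c1=0 → after 2×micro: 9/2; S1 reads c0=9/2 → after 1×micro: 9/2; S2 reads c1=9/2 → after 1×micro: -17/2 ⇒ (c0=9/2, c1=9/2, c2=-17/2)
[Gauss-Seidel] macro 2: S0 reads c1=9/2 → after 2×micro: -9/8; S1 reads c0=-9/8 → after 1×micro: -9/8; S2 reads c1=-9/8 → after 1×micro: -127/8 ⇒ (c0=-9/8, c1=-9/8, c2=-127/8)
[Gauss-Seidel] macro 3: S0 reads c1=-9/8 → after 2×micro: 9/32; S1 reads c0=9/32 → after 1×micro: 9/32; S2 reads c1=9/32 → after 1×micro: -1025/32 ⇒ (c0=9/32, c1=9/32, c2=-1025/32)
[Gauss-Seidel] macro 4: S0 reads c1=9/32 → after 2×micro: -9/128; S1 reads c0=-9/128 → after 1×micro: -9/128; S2 reads c1=-9/128 → after 1×micro: -8191/128 ⇒ (c0=-9/128, c1=-9/128, c2=-8191/128)
[Gauss-Seidel] macro 5: S0 reads c1=-9/128 → after 2×micro: 9/512; S1 reads c0=9/512 → after 1×micro: 9/512; S2 reads c1=9/512 → after 1×micro: -65537/512 ⇒ (c0=9/512, c1=9/512, c2=-65537/512)

first divergence at macro-step: 1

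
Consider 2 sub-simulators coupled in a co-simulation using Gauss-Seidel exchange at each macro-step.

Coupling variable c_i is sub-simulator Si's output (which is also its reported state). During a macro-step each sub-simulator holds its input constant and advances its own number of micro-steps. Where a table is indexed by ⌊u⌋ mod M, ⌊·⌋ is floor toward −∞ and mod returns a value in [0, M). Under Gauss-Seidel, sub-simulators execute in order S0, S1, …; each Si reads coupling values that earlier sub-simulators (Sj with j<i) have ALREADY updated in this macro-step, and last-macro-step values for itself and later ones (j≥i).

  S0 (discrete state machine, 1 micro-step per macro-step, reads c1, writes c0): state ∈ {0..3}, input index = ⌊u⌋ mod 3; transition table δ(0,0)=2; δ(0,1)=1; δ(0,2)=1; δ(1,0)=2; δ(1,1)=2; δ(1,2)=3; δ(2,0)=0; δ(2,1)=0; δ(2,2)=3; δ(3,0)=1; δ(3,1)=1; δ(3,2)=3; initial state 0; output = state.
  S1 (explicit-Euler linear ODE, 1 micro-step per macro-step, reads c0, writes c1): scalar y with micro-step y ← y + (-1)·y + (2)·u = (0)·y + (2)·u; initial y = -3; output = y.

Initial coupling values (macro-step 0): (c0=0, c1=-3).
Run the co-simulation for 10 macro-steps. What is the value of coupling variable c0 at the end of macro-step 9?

c0 at macro-step 9 = 2

macro 1: S0 reads c1=-3 → after 1×micro: 2; S1 reads c0=2 → after 1×micro: 4 ⇒ (c0=2, c1=4)
macro 2: S0 reads c1=4 → after 1×micro: 0; S1 reads c0=0 → after 1×micro: 0 ⇒ (c0=0, c1=0)
macro 3: S0 reads c1=0 → after 1×micro: 2; S1 reads c0=2 → after 1×micro: 4 ⇒ (c0=2, c1=4)
macro 4: S0 reads c1=4 → after 1×micro: 0; S1 reads c0=0 → after 1×micro: 0 ⇒ (c0=0, c1=0)
macro 5: S0 reads c1=0 → after 1×micro: 2; S1 reads c0=2 → after 1×micro: 4 ⇒ (c0=2, c1=4)
macro 6: S0 reads c1=4 → after 1×micro: 0; S1 reads c0=0 → after 1×micro: 0 ⇒ (c0=0, c1=0)
macro 7: S0 reads c1=0 → after 1×micro: 2; S1 reads c0=2 → after 1×micro: 4 ⇒ (c0=2, c1=4)
macro 8: S0 reads c1=4 → after 1×micro: 0; S1 reads c0=0 → after 1×micro: 0 ⇒ (c0=0, c1=0)
macro 9: S0 reads c1=0 → after 1×micro: 2; S1 reads c0=2 → after 1×micro: 4 ⇒ (c0=2, c1=4)
macro 10: S0 reads c1=4 → after 1×micro: 0; S1 reads c0=0 → after 1×micro: 0 ⇒ (c0=0, c1=0)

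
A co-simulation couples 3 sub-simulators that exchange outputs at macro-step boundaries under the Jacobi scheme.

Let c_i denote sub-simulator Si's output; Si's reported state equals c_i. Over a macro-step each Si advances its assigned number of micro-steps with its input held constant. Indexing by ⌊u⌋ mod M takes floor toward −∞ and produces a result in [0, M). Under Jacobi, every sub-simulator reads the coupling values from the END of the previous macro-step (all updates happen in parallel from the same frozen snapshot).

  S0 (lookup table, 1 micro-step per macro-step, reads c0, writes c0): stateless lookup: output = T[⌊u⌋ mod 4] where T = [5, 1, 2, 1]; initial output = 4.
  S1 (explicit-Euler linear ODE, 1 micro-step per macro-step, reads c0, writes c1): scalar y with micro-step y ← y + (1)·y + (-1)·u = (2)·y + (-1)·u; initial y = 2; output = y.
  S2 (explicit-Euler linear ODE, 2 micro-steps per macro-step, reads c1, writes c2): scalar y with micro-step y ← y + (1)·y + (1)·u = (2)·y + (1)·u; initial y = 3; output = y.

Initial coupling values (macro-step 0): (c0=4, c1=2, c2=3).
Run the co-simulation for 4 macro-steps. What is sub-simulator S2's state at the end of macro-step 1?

macro 1: S0 reads c0=4 → after 1×micro: 5; S1 reads c0=4 → after 1×micro: 0; S2 reads c1=2 → after 2×micro: 18 ⇒ (c0=5, c1=0, c2=18)
macro 2: S0 reads c0=5 → after 1×micro: 1; S1 reads c0=5 → after 1×micro: -5; S2 reads c1=0 → after 2×micro: 72 ⇒ (c0=1, c1=-5, c2=72)
macro 3: S0 reads c0=1 → after 1×micro: 1; S1 reads c0=1 → after 1×micro: -11; S2 reads c1=-5 → after 2×micro: 273 ⇒ (c0=1, c1=-11, c2=273)
macro 4: S0 reads c0=1 → after 1×micro: 1; S1 reads c0=1 → after 1×micro: -23; S2 reads c1=-11 → after 2×micro: 1059 ⇒ (c0=1, c1=-23, c2=1059)

S2 state at macro-step 1 = 18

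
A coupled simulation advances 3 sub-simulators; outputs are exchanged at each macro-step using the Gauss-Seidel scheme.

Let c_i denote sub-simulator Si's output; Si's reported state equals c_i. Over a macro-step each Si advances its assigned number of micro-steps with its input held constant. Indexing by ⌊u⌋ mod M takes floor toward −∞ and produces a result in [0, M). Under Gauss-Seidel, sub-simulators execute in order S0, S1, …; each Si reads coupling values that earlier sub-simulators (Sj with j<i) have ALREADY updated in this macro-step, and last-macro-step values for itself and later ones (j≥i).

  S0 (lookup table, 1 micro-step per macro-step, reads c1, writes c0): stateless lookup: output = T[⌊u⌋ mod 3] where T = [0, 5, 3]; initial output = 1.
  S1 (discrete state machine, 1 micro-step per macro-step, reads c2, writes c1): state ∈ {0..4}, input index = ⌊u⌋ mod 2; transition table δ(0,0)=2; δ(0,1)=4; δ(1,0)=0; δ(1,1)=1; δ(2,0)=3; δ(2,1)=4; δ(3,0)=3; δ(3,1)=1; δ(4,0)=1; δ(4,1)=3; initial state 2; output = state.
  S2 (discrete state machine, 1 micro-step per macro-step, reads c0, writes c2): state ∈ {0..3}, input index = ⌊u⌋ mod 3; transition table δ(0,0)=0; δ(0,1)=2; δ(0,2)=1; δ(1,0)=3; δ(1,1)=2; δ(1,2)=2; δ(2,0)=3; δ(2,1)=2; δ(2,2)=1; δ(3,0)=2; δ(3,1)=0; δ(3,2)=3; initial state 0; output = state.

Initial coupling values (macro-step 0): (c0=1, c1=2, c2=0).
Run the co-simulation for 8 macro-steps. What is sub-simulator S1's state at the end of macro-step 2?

S1 state at macro-step 2 = 3

macro 1: S0 reads c1=2 → after 1×micro: 3; S1 reads c2=0 → after 1×micro: 3; S2 reads c0=3 → after 1×micro: 0 ⇒ (c0=3, c1=3, c2=0)
macro 2: S0 reads c1=3 → after 1×micro: 0; S1 reads c2=0 → after 1×micro: 3; S2 reads c0=0 → after 1×micro: 0 ⇒ (c0=0, c1=3, c2=0)
macro 3: S0 reads c1=3 → after 1×micro: 0; S1 reads c2=0 → after 1×micro: 3; S2 reads c0=0 → after 1×micro: 0 ⇒ (c0=0, c1=3, c2=0)
macro 4: S0 reads c1=3 → after 1×micro: 0; S1 reads c2=0 → after 1×micro: 3; S2 reads c0=0 → after 1×micro: 0 ⇒ (c0=0, c1=3, c2=0)
macro 5: S0 reads c1=3 → after 1×micro: 0; S1 reads c2=0 → after 1×micro: 3; S2 reads c0=0 → after 1×micro: 0 ⇒ (c0=0, c1=3, c2=0)
macro 6: S0 reads c1=3 → after 1×micro: 0; S1 reads c2=0 → after 1×micro: 3; S2 reads c0=0 → after 1×micro: 0 ⇒ (c0=0, c1=3, c2=0)
macro 7: S0 reads c1=3 → after 1×micro: 0; S1 reads c2=0 → after 1×micro: 3; S2 reads c0=0 → after 1×micro: 0 ⇒ (c0=0, c1=3, c2=0)
macro 8: S0 reads c1=3 → after 1×micro: 0; S1 reads c2=0 → after 1×micro: 3; S2 reads c0=0 → after 1×micro: 0 ⇒ (c0=0, c1=3, c2=0)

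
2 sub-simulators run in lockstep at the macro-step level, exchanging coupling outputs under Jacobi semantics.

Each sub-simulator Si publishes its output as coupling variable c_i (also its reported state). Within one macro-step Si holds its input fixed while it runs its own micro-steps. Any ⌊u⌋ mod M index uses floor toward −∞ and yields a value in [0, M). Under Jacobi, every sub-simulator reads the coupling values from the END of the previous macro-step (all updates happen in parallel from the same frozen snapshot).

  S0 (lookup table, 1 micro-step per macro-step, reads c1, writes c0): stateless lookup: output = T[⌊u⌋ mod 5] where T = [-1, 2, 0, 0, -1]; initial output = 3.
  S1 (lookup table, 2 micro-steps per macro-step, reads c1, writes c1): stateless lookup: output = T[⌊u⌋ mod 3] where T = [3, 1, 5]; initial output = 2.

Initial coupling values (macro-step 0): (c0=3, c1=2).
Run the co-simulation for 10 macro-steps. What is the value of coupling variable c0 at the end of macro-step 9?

macro 1: S0 reads c1=2 → after 1×micro: 0; S1 reads c1=2 → after 2×micro: 5 ⇒ (c0=0, c1=5)
macro 2: S0 reads c1=5 → after 1×micro: -1; S1 reads c1=5 → after 2×micro: 5 ⇒ (c0=-1, c1=5)
macro 3: S0 reads c1=5 → after 1×micro: -1; S1 reads c1=5 → after 2×micro: 5 ⇒ (c0=-1, c1=5)
macro 4: S0 reads c1=5 → after 1×micro: -1; S1 reads c1=5 → after 2×micro: 5 ⇒ (c0=-1, c1=5)
macro 5: S0 reads c1=5 → after 1×micro: -1; S1 reads c1=5 → after 2×micro: 5 ⇒ (c0=-1, c1=5)
macro 6: S0 reads c1=5 → after 1×micro: -1; S1 reads c1=5 → after 2×micro: 5 ⇒ (c0=-1, c1=5)
macro 7: S0 reads c1=5 → after 1×micro: -1; S1 reads c1=5 → after 2×micro: 5 ⇒ (c0=-1, c1=5)
macro 8: S0 reads c1=5 → after 1×micro: -1; S1 reads c1=5 → after 2×micro: 5 ⇒ (c0=-1, c1=5)
macro 9: S0 reads c1=5 → after 1×micro: -1; S1 reads c1=5 → after 2×micro: 5 ⇒ (c0=-1, c1=5)
macro 10: S0 reads c1=5 → after 1×micro: -1; S1 reads c1=5 → after 2×micro: 5 ⇒ (c0=-1, c1=5)

c0 at macro-step 9 = -1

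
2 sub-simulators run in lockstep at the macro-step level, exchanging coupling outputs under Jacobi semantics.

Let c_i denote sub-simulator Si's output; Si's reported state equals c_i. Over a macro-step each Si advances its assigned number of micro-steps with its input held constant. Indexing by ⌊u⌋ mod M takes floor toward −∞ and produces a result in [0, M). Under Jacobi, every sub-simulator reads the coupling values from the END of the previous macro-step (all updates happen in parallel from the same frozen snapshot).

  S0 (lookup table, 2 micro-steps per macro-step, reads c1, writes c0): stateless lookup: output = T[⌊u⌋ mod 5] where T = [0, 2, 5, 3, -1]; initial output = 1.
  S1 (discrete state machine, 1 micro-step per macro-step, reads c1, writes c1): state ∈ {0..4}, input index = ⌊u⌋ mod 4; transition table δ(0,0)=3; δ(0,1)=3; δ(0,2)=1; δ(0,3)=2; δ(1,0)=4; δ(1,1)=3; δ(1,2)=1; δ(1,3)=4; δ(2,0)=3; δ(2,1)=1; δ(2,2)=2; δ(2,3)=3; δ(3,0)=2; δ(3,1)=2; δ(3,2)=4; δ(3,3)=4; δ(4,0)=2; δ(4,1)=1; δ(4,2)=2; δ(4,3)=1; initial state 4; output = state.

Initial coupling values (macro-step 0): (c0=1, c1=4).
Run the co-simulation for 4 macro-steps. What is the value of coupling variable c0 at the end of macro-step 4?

c0 at macro-step 4 = 5

macro 1: S0 reads c1=4 → after 2×micro: -1; S1 reads c1=4 → after 1×micro: 2 ⇒ (c0=-1, c1=2)
macro 2: S0 reads c1=2 → after 2×micro: 5; S1 reads c1=2 → after 1×micro: 2 ⇒ (c0=5, c1=2)
macro 3: S0 reads c1=2 → after 2×micro: 5; S1 reads c1=2 → after 1×micro: 2 ⇒ (c0=5, c1=2)
macro 4: S0 reads c1=2 → after 2×micro: 5; S1 reads c1=2 → after 1×micro: 2 ⇒ (c0=5, c1=2)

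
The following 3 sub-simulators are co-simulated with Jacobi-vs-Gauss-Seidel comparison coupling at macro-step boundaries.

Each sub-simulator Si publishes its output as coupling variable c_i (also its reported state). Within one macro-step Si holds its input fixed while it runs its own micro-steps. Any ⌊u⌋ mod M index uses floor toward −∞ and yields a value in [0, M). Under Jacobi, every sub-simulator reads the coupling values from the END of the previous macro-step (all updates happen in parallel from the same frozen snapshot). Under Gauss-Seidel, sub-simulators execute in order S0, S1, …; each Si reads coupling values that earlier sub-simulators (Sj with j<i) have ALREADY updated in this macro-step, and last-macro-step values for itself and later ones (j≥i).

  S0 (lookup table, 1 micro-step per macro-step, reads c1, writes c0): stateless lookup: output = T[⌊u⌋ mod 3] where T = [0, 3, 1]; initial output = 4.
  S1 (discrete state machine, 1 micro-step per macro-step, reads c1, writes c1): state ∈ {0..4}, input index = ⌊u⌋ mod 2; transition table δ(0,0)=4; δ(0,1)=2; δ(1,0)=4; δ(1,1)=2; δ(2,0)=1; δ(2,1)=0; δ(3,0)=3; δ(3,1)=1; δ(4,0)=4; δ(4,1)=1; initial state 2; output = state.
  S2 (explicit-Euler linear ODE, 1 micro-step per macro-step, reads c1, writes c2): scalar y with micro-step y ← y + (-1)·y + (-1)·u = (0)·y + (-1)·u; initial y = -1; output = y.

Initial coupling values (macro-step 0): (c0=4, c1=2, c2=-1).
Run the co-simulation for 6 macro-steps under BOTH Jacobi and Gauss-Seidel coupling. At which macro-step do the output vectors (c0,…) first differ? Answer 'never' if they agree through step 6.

[Jacobi] macro 1: S0 reads c1=2 → after 1×micro: 1; S1 reads c1=2 → after 1×micro: 1; S2 reads c1=2 → after 1×micro: -2 ⇒ (c0=1, c1=1, c2=-2)
[Jacobi] macro 2: S0 reads c1=1 → after 1×micro: 3; S1 reads c1=1 → after 1×micro: 2; S2 reads c1=1 → after 1×micro: -1 ⇒ (c0=3, c1=2, c2=-1)
[Jacobi] macro 3: S0 reads c1=2 → after 1×micro: 1; S1 reads c1=2 → after 1×micro: 1; S2 reads c1=2 → after 1×micro: -2 ⇒ (c0=1, c1=1, c2=-2)
[Jacobi] macro 4: S0 reads c1=1 → after 1×micro: 3; S1 reads c1=1 → after 1×micro: 2; S2 reads c1=1 → after 1×micro: -1 ⇒ (c0=3, c1=2, c2=-1)
[Jacobi] macro 5: S0 reads c1=2 → after 1×micro: 1; S1 reads c1=2 → after 1×micro: 1; S2 reads c1=2 → after 1×micro: -2 ⇒ (c0=1, c1=1, c2=-2)
[Jacobi] macro 6: S0 reads c1=1 → after 1×micro: 3; S1 reads c1=1 → after 1×micro: 2; S2 reads c1=1 → after 1×micro: -1 ⇒ (c0=3, c1=2, c2=-1)
[Gauss-Seidel] macro 1: S0 reads c1=2 → after 1×micro: 1; S1 reads c1=2 → after 1×micro: 1; S2 reads c1=1 → after 1×micro: -1 ⇒ (c0=1, c1=1, c2=-1)
[Gauss-Seidel] macro 2: S0 reads c1=1 → after 1×micro: 3; S1 reads c1=1 → after 1×micro: 2; S2 reads c1=2 → after 1×micro: -2 ⇒ (c0=3, c1=2, c2=-2)
[Gauss-Seidel] macro 3: S0 reads c1=2 → after 1×micro: 1; S1 reads c1=2 → after 1×micro: 1; S2 reads c1=1 → after 1×micro: -1 ⇒ (c0=1, c1=1, c2=-1)
[Gauss-Seidel] macro 4: S0 reads c1=1 → after 1×micro: 3; S1 reads c1=1 → after 1×micro: 2; S2 reads c1=2 → after 1×micro: -2 ⇒ (c0=3, c1=2, c2=-2)
[Gauss-Seidel] macro 5: S0 reads c1=2 → after 1×micro: 1; S1 reads c1=2 → after 1×micro: 1; S2 reads c1=1 → after 1×micro: -1 ⇒ (c0=1, c1=1, c2=-1)
[Gauss-Seidel] macro 6: S0 reads c1=1 → after 1×micro: 3; S1 reads c1=1 → after 1×micro: 2; S2 reads c1=2 → after 1×micro: -2 ⇒ (c0=3, c1=2, c2=-2)

first divergence at macro-step: 1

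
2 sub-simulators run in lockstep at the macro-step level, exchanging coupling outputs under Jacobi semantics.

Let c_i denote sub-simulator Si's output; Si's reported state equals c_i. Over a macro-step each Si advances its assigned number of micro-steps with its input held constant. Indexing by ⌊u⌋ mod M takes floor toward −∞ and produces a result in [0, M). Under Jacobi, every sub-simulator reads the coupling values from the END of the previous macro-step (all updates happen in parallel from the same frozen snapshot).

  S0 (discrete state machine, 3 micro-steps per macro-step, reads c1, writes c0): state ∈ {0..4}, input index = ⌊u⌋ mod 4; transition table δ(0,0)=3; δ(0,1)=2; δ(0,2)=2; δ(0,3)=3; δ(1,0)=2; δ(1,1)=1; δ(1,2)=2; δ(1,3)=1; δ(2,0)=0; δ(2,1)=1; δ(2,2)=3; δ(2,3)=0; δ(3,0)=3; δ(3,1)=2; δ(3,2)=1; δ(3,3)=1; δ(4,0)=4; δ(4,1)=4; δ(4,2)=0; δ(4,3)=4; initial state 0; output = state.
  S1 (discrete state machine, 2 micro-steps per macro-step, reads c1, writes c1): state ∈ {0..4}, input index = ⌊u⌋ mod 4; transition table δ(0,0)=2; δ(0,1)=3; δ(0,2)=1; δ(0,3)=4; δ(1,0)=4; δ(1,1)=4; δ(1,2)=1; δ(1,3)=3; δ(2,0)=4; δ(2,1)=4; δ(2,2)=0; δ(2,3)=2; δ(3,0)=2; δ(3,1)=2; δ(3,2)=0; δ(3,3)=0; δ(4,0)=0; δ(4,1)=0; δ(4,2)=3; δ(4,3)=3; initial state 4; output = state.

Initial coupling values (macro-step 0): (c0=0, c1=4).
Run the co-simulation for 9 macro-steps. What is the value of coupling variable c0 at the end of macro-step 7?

c0 at macro-step 7 = 1

macro 1: S0 reads c1=4 → after 3×micro: 3; S1 reads c1=4 → after 2×micro: 2 ⇒ (c0=3, c1=2)
macro 2: S0 reads c1=2 → after 3×micro: 3; S1 reads c1=2 → after 2×micro: 1 ⇒ (c0=3, c1=1)
macro 3: S0 reads c1=1 → after 3×micro: 1; S1 reads c1=1 → after 2×micro: 0 ⇒ (c0=1, c1=0)
macro 4: S0 reads c1=0 → after 3×micro: 3; S1 reads c1=0 → after 2×micro: 4 ⇒ (c0=3, c1=4)
macro 5: S0 reads c1=4 → after 3×micro: 3; S1 reads c1=4 → after 2×micro: 2 ⇒ (c0=3, c1=2)
macro 6: S0 reads c1=2 → after 3×micro: 3; S1 reads c1=2 → after 2×micro: 1 ⇒ (c0=3, c1=1)
macro 7: S0 reads c1=1 → after 3×micro: 1; S1 reads c1=1 → after 2×micro: 0 ⇒ (c0=1, c1=0)
macro 8: S0 reads c1=0 → after 3×micro: 3; S1 reads c1=0 → after 2×micro: 4 ⇒ (c0=3, c1=4)
macro 9: S0 reads c1=4 → after 3×micro: 3; S1 reads c1=4 → after 2×micro: 2 ⇒ (c0=3, c1=2)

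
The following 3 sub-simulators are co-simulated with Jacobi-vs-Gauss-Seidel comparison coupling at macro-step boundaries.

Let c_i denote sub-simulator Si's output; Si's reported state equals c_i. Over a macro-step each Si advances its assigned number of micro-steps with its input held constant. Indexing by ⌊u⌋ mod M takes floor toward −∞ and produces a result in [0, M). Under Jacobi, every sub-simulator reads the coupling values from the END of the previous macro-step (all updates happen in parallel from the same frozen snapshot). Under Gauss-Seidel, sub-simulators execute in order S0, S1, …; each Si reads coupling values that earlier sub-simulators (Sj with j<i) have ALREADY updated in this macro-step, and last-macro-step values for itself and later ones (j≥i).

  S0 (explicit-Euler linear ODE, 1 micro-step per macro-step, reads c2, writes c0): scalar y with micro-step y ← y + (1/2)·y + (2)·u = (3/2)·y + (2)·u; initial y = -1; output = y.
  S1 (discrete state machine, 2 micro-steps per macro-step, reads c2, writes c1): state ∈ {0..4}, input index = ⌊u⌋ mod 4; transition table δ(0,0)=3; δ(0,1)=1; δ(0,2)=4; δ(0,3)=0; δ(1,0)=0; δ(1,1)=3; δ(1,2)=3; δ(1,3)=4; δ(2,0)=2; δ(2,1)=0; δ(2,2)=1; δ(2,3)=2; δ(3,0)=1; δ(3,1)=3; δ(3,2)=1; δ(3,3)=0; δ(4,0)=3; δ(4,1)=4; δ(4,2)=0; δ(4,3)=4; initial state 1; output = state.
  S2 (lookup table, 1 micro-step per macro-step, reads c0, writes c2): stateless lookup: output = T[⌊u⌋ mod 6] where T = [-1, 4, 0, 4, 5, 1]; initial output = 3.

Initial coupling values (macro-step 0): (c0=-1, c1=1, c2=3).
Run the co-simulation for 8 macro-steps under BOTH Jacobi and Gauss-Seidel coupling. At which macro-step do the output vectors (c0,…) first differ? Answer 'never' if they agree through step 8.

[Jacobi] macro 1: S0 reads c2=3 → after 1×micro: 9/2; S1 reads c2=3 → after 2×micro: 4; S2 reads c0=-1 → after 1×micro: 1 ⇒ (c0=9/2, c1=4, c2=1)
[Jacobi] macro 2: S0 reads c2=1 → after 1×micro: 35/4; S1 reads c2=1 → after 2×micro: 4; S2 reads c0=9/2 → after 1×micro: 5 ⇒ (c0=35/4, c1=4, c2=5)
[Jacobi] macro 3: S0 reads c2=5 → after 1×micro: 185/8; S1 reads c2=5 → after 2×micro: 4; S2 reads c0=35/4 → after 1×micro: 0 ⇒ (c0=185/8, c1=4, c2=0)
[Jacobi] macro 4: S0 reads c2=0 → after 1×micro: 555/16; S1 reads c2=0 → after 2×micro: 1; S2 reads c0=185/8 → after 1×micro: 1 ⇒ (c0=555/16, c1=1, c2=1)
[Jacobi] macro 5: S0 reads c2=1 → after 1×micro: 1729/32; S1 reads c2=1 → after 2×micro: 3; S2 reads c0=555/16 → after 1×micro: 5 ⇒ (c0=1729/32, c1=3, c2=5)
[Jacobi] macro 6: S0 reads c2=5 → after 1×micro: 5827/64; S1 reads c2=5 → after 2×micro: 3; S2 reads c0=1729/32 → after 1×micro: -1 ⇒ (c0=5827/64, c1=3, c2=-1)
[Jacobi] macro 7: S0 reads c2=-1 → after 1×micro: 17225/128; S1 reads c2=-1 → after 2×micro: 0; S2 reads c0=5827/64 → after 1×micro: 4 ⇒ (c0=17225/128, c1=0, c2=4)
[Jacobi] macro 8: S0 reads c2=4 → after 1×micro: 53723/256; S1 reads c2=4 → after 2×micro: 1; S2 reads c0=17225/128 → after 1×micro: 0 ⇒ (c0=53723/256, c1=1, c2=0)
[Gauss-Seidel] macro 1: S0 reads c2=3 → after 1×micro: 9/2; S1 reads c2=3 → after 2×micro: 4; S2 reads c0=9/2 → after 1×micro: 5 ⇒ (c0=9/2, c1=4, c2=5)
[Gauss-Seidel] macro 2: S0 reads c2=5 → after 1×micro: 67/4; S1 reads c2=5 → after 2×micro: 4; S2 reads c0=67/4 → after 1×micro: 5 ⇒ (c0=67/4, c1=4, c2=5)
[Gauss-Seidel] macro 3: S0 reads c2=5 → after 1×micro: 281/8; S1 reads c2=5 → after 2×micro: 4; S2 reads c0=281/8 → after 1×micro: 1 ⇒ (c0=281/8, c1=4, c2=1)
[Gauss-Seidel] macro 4: S0 reads c2=1 → after 1×micro: 875/16; S1 reads c2=1 → after 2×micro: 4; S2 reads c0=875/16 → after 1×micro: -1 ⇒ (c0=875/16, c1=4, c2=-1)
[Gauss-Seidel] macro 5: S0 reads c2=-1 → after 1×micro: 2561/32; S1 reads c2=-1 → after 2×micro: 4; S2 reads c0=2561/32 → after 1×micro: 0 ⇒ (c0=2561/32, c1=4, c2=0)
[Gauss-Seidel] macro 6: S0 reads c2=0 → after 1×micro: 7683/64; S1 reads c2=0 → after 2×micro: 1; S2 reads c0=7683/64 → after 1×micro: -1 ⇒ (c0=7683/64, c1=1, c2=-1)
[Gauss-Seidel] macro 7: S0 reads c2=-1 → after 1×micro: 22793/128; S1 reads c2=-1 → after 2×micro: 4; S2 reads c0=22793/128 → after 1×micro: 5 ⇒ (c0=22793/128, c1=4, c2=5)
[Gauss-Seidel] macro 8: S0 reads c2=5 → after 1×micro: 70939/256; S1 reads c2=5 → after 2×micro: 4; S2 reads c0=70939/256 → after 1×micro: 4 ⇒ (c0=70939/256, c1=4, c2=4)

first divergence at macro-step: 1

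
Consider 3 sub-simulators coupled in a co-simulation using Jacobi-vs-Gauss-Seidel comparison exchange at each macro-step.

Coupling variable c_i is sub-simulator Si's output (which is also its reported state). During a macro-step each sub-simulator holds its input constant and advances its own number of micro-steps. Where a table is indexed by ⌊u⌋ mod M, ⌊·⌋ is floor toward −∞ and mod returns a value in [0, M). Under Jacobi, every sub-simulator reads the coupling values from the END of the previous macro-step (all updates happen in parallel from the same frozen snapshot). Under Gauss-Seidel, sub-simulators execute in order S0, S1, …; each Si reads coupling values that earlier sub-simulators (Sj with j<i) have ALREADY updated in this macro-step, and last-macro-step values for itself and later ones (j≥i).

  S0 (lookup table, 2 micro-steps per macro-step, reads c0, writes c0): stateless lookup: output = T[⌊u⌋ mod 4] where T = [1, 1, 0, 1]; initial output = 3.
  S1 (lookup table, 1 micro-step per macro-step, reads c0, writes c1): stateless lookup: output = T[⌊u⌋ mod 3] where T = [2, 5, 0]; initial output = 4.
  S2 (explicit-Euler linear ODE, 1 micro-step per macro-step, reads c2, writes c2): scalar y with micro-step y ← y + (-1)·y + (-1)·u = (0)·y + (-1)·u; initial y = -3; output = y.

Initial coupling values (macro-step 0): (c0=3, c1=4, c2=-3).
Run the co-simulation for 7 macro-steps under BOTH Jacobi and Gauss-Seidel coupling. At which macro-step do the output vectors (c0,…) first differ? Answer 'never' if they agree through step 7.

[Jacobi] macro 1: S0 reads c0=3 → after 2×micro: 1; S1 reads c0=3 → after 1×micro: 2; S2 reads c2=-3 → after 1×micro: 3 ⇒ (c0=1, c1=2, c2=3)
[Jacobi] macro 2: S0 reads c0=1 → after 2×micro: 1; S1 reads c0=1 → after 1×micro: 5; S2 reads c2=3 → after 1×micro: -3 ⇒ (c0=1, c1=5, c2=-3)
[Jacobi] macro 3: S0 reads c0=1 → after 2×micro: 1; S1 reads c0=1 → after 1×micro: 5; S2 reads c2=-3 → after 1×micro: 3 ⇒ (c0=1, c1=5, c2=3)
[Jacobi] macro 4: S0 reads c0=1 → after 2×micro: 1; S1 reads c0=1 → after 1×micro: 5; S2 reads c2=3 → after 1×micro: -3 ⇒ (c0=1, c1=5, c2=-3)
[Jacobi] macro 5: S0 reads c0=1 → after 2×micro: 1; S1 reads c0=1 → after 1×micro: 5; S2 reads c2=-3 → after 1×micro: 3 ⇒ (c0=1, c1=5, c2=3)
[Jacobi] macro 6: S0 reads c0=1 → after 2×micro: 1; S1 reads c0=1 → after 1×micro: 5; S2 reads c2=3 → after 1×micro: -3 ⇒ (c0=1, c1=5, c2=-3)
[Jacobi] macro 7: S0 reads c0=1 → after 2×micro: 1; S1 reads c0=1 → after 1×micro: 5; S2 reads c2=-3 → after 1×micro: 3 ⇒ (c0=1, c1=5, c2=3)
[Gauss-Seidel] macro 1: S0 reads c0=3 → after 2×micro: 1; S1 reads c0=1 → after 1×micro: 5; S2 reads c2=-3 → after 1×micro: 3 ⇒ (c0=1, c1=5, c2=3)
[Gauss-Seidel] macro 2: S0 reads c0=1 → after 2×micro: 1; S1 reads c0=1 → after 1×micro: 5; S2 reads c2=3 → after 1×micro: -3 ⇒ (c0=1, c1=5, c2=-3)
[Gauss-Seidel] macro 3: S0 reads c0=1 → after 2×micro: 1; S1 reads c0=1 → after 1×micro: 5; S2 reads c2=-3 → after 1×micro: 3 ⇒ (c0=1, c1=5, c2=3)
[Gauss-Seidel] macro 4: S0 reads c0=1 → after 2×micro: 1; S1 reads c0=1 → after 1×micro: 5; S2 reads c2=3 → after 1×micro: -3 ⇒ (c0=1, c1=5, c2=-3)
[Gauss-Seidel] macro 5: S0 reads c0=1 → after 2×micro: 1; S1 reads c0=1 → after 1×micro: 5; S2 reads c2=-3 → after 1×micro: 3 ⇒ (c0=1, c1=5, c2=3)
[Gauss-Seidel] macro 6: S0 reads c0=1 → after 2×micro: 1; S1 reads c0=1 → after 1×micro: 5; S2 reads c2=3 → after 1×micro: -3 ⇒ (c0=1, c1=5, c2=-3)
[Gauss-Seidel] macro 7: S0 reads c0=1 → after 2×micro: 1; S1 reads c0=1 → after 1×micro: 5; S2 reads c2=-3 → after 1×micro: 3 ⇒ (c0=1, c1=5, c2=3)

first divergence at macro-step: 1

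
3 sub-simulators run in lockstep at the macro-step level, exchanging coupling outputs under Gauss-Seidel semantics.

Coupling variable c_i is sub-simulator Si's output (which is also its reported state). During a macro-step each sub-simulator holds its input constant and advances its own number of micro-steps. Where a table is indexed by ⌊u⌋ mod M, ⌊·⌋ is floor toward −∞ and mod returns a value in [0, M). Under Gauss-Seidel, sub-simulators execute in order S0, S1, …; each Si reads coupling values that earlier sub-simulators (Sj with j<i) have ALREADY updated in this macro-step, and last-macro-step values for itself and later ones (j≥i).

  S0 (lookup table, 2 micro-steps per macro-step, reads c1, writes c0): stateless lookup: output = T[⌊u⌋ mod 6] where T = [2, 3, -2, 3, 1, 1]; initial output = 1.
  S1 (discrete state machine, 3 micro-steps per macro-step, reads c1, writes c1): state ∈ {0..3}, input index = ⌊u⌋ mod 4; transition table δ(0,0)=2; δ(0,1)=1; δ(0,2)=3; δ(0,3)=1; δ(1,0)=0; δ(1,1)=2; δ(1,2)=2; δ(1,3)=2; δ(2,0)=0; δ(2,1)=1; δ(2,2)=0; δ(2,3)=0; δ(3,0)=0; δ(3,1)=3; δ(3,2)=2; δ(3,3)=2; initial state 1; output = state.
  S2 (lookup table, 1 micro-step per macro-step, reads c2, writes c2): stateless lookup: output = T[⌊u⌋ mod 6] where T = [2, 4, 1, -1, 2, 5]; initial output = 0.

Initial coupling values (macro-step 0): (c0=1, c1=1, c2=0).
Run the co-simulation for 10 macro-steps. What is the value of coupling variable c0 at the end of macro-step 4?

c0 at macro-step 4 = -2

macro 1: S0 reads c1=1 → after 2×micro: 3; S1 reads c1=1 → after 3×micro: 2; S2 reads c2=0 → after 1×micro: 2 ⇒ (c0=3, c1=2, c2=2)
macro 2: S0 reads c1=2 → after 2×micro: -2; S1 reads c1=2 → after 3×micro: 2; S2 reads c2=2 → after 1×micro: 1 ⇒ (c0=-2, c1=2, c2=1)
macro 3: S0 reads c1=2 → after 2×micro: -2; S1 reads c1=2 → after 3×micro: 2; S2 reads c2=1 → after 1×micro: 4 ⇒ (c0=-2, c1=2, c2=4)
macro 4: S0 reads c1=2 → after 2×micro: -2; S1 reads c1=2 → after 3×micro: 2; S2 reads c2=4 → after 1×micro: 2 ⇒ (c0=-2, c1=2, c2=2)
macro 5: S0 reads c1=2 → after 2×micro: -2; S1 reads c1=2 → after 3×micro: 2; S2 reads c2=2 → after 1×micro: 1 ⇒ (c0=-2, c1=2, c2=1)
macro 6: S0 reads c1=2 → after 2×micro: -2; S1 reads c1=2 → after 3×micro: 2; S2 reads c2=1 → after 1×micro: 4 ⇒ (c0=-2, c1=2, c2=4)
macro 7: S0 reads c1=2 → after 2×micro: -2; S1 reads c1=2 → after 3×micro: 2; S2 reads c2=4 → after 1×micro: 2 ⇒ (c0=-2, c1=2, c2=2)
macro 8: S0 reads c1=2 → after 2×micro: -2; S1 reads c1=2 → after 3×micro: 2; S2 reads c2=2 → after 1×micro: 1 ⇒ (c0=-2, c1=2, c2=1)
macro 9: S0 reads c1=2 → after 2×micro: -2; S1 reads c1=2 → after 3×micro: 2; S2 reads c2=1 → after 1×micro: 4 ⇒ (c0=-2, c1=2, c2=4)
macro 10: S0 reads c1=2 → after 2×micro: -2; S1 reads c1=2 → after 3×micro: 2; S2 reads c2=4 → after 1×micro: 2 ⇒ (c0=-2, c1=2, c2=2)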